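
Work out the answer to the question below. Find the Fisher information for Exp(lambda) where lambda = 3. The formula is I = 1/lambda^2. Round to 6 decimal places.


Fisher information for exponential: I(lambda) = 1/lambda^2.
lambda = 3, lambda^2 = 9.
I = 1/9 = 0.111111

0.111111


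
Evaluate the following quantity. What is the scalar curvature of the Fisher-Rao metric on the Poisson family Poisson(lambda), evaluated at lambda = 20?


This family has a single free parameter, so its statistical manifold
is 1-dimensional. The Riemann curvature tensor of any 1-dimensional
Riemannian manifold vanishes identically, so R = 0.

0


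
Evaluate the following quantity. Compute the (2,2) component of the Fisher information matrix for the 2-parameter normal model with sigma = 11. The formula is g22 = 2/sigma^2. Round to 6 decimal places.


For the 2-parameter normal family, the Fisher metric has:
  g11 = 1/sigma^2, g22 = 2/sigma^2.
sigma = 11, sigma^2 = 121.
g22 = 0.016529

0.016529


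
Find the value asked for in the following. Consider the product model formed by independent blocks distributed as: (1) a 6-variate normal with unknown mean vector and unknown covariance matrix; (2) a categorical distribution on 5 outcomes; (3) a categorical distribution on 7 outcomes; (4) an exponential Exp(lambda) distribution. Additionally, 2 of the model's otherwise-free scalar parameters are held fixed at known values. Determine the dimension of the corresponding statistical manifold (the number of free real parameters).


The dimension of a statistical manifold equals the number of free
(independent) real parameters of the model. For a product of independent
blocks the parameter counts add.
- 6-variate normal: 6 (mean) + 6*7/2 = 21 (symmetric covariance) = 27.
- categorical on 5 outcomes (probabilities sum to 1): 5-1 = 4.
- categorical on 7 outcomes (probabilities sum to 1): 7-1 = 6.
- exponential (lambda): 1.
Total = 27 + 4 + 6 + 1 = 38.
2 parameter(s) fixed at known values: 38 - 2 = 36.
Dimension = 36

36


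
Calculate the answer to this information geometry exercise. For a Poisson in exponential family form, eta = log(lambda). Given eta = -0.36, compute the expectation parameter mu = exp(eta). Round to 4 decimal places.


Expectation parameter for Poisson exponential family:
mu = exp(eta).
eta = -0.36.
mu = exp(-0.36) = 0.6977

0.6977


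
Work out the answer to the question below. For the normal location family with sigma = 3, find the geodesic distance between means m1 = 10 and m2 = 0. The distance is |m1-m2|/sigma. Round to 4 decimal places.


On the fixed-variance normal subfamily, geodesic distance = |m1-m2|/sigma.
|10 - 0| = 10.
sigma = 3.
d = 10/3 = 3.3333

3.3333


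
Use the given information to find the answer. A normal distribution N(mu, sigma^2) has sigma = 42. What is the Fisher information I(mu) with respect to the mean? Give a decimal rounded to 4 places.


The Fisher information for the mean of a normal distribution is I(mu) = 1/sigma^2.
sigma = 42, so sigma^2 = 1764.
I(mu) = 1/1764 = 0.0006

0.0006


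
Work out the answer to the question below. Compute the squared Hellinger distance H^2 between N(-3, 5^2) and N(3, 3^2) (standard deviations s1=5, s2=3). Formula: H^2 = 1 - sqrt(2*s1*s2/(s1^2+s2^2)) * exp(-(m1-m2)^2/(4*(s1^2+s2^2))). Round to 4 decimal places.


Squared Hellinger distance for Gaussians:
H^2 = 1 - sqrt(2*s1*s2/(s1^2+s2^2)) * exp(-(m1-m2)^2/(4*(s1^2+s2^2))).
s1^2 = 25, s2^2 = 9, s1^2+s2^2 = 34.
sqrt(2*5*3/(34)) = 0.939336.
(m1-m2)^2 = (-6)^2 = 36.
exp(-36/(4*34)) = exp(-0.264706) = 0.767432.
H^2 = 1 - 0.939336*0.767432 = 0.2791

0.2791


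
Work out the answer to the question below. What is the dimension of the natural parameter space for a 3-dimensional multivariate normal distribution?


Exponential family dimension calculation:
For 3-dim MVN: mean has 3 params, covariance has 3*4/2 = 6 unique entries.
Total dim = 3 + 6 = 9.

9


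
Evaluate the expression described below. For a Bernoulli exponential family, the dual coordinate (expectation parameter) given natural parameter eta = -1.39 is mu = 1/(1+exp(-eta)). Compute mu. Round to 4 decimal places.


Dual coordinate (expectation parameter) for Bernoulli:
mu = 1/(1+exp(-eta)).
eta = -1.39.
exp(-eta) = exp(1.39) = 4.01485.
mu = 1/(1+4.01485) = 0.1994

0.1994


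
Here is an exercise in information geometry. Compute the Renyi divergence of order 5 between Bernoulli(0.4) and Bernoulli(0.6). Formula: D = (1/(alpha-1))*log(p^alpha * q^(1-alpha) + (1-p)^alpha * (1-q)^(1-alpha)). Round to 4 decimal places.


Renyi divergence of order alpha between Bernoulli distributions:
D = (1/(alpha-1))*log(p^alpha * q^(1-alpha) + (1-p)^alpha * (1-q)^(1-alpha)).
alpha = 5, p = 0.4, q = 0.6.
p^alpha * q^(1-alpha) = 0.4^5 * 0.6^-4 = 0.079012.
(1-p)^alpha * (1-q)^(1-alpha) = 0.6^5 * 0.4^-4 = 3.0375.
sum = 0.079012 + 3.0375 = 3.116512.
D = (1/4)*log(3.116512) = 0.2842

0.2842


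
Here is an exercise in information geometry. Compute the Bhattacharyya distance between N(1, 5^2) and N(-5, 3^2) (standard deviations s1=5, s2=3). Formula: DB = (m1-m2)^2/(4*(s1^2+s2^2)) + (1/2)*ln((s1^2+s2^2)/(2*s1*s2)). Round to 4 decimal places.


Bhattacharyya distance between two Gaussians:
DB = (m1-m2)^2/(4*(s1^2+s2^2)) + (1/2)*ln((s1^2+s2^2)/(2*s1*s2)).
(m1-m2)^2 = (6)^2 = 36.
s1^2+s2^2 = 25 + 9 = 34.
term1 = 36/136 = 0.264706.
term2 = 0.5*ln(34/30.0) = 0.062582.
DB = 0.264706 + 0.062582 = 0.3273

0.3273


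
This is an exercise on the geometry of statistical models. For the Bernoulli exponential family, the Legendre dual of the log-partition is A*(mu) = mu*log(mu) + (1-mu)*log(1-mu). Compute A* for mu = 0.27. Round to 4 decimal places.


Legendre transform for Bernoulli:
A*(mu) = mu*log(mu) + (1-mu)*log(1-mu).
mu = 0.27, 1-mu = 0.73.
mu*log(mu) = 0.27*log(0.27) = -0.35352.
(1-mu)*log(1-mu) = 0.73*log(0.73) = -0.229739.
A* = -0.35352 + -0.229739 = -0.5833

-0.5833


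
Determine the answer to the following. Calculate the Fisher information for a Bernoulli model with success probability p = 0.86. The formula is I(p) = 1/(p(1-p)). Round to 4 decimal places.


For Bernoulli(p), Fisher information is I(p) = 1/(p*(1-p)).
p = 0.86, 1-p = 0.14.
p*(1-p) = 0.1204.
I(p) = 1/0.1204 = 8.3056

8.3056


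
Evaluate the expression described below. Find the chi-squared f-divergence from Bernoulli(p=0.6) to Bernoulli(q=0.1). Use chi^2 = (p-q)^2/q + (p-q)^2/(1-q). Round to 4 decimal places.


Chi-squared divergence between Bernoulli distributions:
chi^2 = (p-q)^2/q + (p-q)^2/(1-q).
p = 0.6, q = 0.1, p-q = 0.5.
(p-q)^2 = 0.25.
term1 = 0.25/0.1 = 2.5.
term2 = 0.25/0.9 = 0.277778.
chi^2 = 2.5 + 0.277778 = 2.7778

2.7778


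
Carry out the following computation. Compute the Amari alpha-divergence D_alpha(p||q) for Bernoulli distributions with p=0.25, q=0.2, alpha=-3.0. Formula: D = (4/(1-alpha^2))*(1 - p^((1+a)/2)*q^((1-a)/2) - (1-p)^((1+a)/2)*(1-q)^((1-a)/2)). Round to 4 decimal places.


Amari alpha-divergence:
D = (4/(1-alpha^2))*(1 - p^((1+a)/2)*q^((1-a)/2) - (1-p)^((1+a)/2)*(1-q)^((1-a)/2)).
alpha = -3.0, p = 0.25, q = 0.2.
e1 = (1+alpha)/2 = -1.0, e2 = (1-alpha)/2 = 2.0.
t1 = p^e1 * q^e2 = 0.25^-1.0 * 0.2^2.0 = 0.16.
t2 = (1-p)^e1 * (1-q)^e2 = 0.75^-1.0 * 0.8^2.0 = 0.853333.
4/(1-alpha^2) = -0.5.
D = -0.5*(1 - 0.16 - 0.853333) = 0.0067

0.0067


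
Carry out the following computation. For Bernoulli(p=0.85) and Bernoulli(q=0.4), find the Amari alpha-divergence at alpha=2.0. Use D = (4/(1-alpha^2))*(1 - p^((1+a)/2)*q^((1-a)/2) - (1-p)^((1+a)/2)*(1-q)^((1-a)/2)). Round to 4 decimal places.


Amari alpha-divergence:
D = (4/(1-alpha^2))*(1 - p^((1+a)/2)*q^((1-a)/2) - (1-p)^((1+a)/2)*(1-q)^((1-a)/2)).
alpha = 2.0, p = 0.85, q = 0.4.
e1 = (1+alpha)/2 = 1.5, e2 = (1-alpha)/2 = -0.5.
t1 = p^e1 * q^e2 = 0.85^1.5 * 0.4^-0.5 = 1.239077.
t2 = (1-p)^e1 * (1-q)^e2 = 0.15^1.5 * 0.6^-0.5 = 0.075.
4/(1-alpha^2) = -1.333333.
D = -1.333333*(1 - 1.239077 - 0.075) = 0.4188

0.4188


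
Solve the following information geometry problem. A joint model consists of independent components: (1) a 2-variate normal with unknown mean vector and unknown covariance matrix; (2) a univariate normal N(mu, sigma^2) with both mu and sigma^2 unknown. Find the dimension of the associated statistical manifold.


The dimension of a statistical manifold equals the number of free
(independent) real parameters of the model. For a product of independent
blocks the parameter counts add.
- 2-variate normal: 2 (mean) + 2*3/2 = 3 (symmetric covariance) = 5.
- normal (mu, sigma^2): 2.
Total = 5 + 2 = 7.
Dimension = 7

7


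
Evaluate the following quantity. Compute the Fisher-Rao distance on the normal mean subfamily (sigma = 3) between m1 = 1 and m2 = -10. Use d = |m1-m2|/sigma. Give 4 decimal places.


On the fixed-variance normal subfamily, geodesic distance = |m1-m2|/sigma.
|1 - -10| = 11.
sigma = 3.
d = 11/3 = 3.6667

3.6667


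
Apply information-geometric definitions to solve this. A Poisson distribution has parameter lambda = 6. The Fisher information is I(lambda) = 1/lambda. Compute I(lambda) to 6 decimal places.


Fisher information for Poisson: I(lambda) = 1/lambda.
lambda = 6.
I(lambda) = 1/6 = 0.166667

0.166667


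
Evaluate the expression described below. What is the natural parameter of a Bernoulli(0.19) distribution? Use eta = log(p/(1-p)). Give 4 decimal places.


Natural parameter for Bernoulli: eta = log(p/(1-p)).
p = 0.19, 1-p = 0.81.
p/(1-p) = 0.234568.
eta = log(0.234568) = -1.4500

-1.4500


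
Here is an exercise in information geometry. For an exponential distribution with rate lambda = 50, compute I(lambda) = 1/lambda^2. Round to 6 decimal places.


Fisher information for exponential: I(lambda) = 1/lambda^2.
lambda = 50, lambda^2 = 2500.
I = 1/2500 = 0.000400

0.000400


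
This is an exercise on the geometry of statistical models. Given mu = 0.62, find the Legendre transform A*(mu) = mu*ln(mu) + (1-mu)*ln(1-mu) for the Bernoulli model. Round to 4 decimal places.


Legendre transform for Bernoulli:
A*(mu) = mu*log(mu) + (1-mu)*log(1-mu).
mu = 0.62, 1-mu = 0.38.
mu*log(mu) = 0.62*log(0.62) = -0.296382.
(1-mu)*log(1-mu) = 0.38*log(0.38) = -0.367682.
A* = -0.296382 + -0.367682 = -0.6641

-0.6641


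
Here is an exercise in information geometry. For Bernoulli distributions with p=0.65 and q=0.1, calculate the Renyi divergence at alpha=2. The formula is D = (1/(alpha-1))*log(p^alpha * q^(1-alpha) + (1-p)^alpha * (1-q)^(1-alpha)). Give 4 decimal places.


Renyi divergence of order alpha between Bernoulli distributions:
D = (1/(alpha-1))*log(p^alpha * q^(1-alpha) + (1-p)^alpha * (1-q)^(1-alpha)).
alpha = 2, p = 0.65, q = 0.1.
p^alpha * q^(1-alpha) = 0.65^2 * 0.1^-1 = 4.225.
(1-p)^alpha * (1-q)^(1-alpha) = 0.35^2 * 0.9^-1 = 0.136111.
sum = 4.225 + 0.136111 = 4.361111.
D = (1/1)*log(4.361111) = 1.4727

1.4727


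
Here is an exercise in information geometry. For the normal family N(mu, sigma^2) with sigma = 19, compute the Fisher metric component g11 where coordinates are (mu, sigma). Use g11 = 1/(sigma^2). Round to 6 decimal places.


For the 2-parameter normal family, the Fisher metric has:
  g11 = 1/sigma^2, g22 = 2/sigma^2.
sigma = 19, sigma^2 = 361.
g11 = 0.002770

0.002770


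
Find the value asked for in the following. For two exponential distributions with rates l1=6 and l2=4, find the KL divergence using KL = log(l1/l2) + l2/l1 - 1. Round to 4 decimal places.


KL divergence for exponential family:
KL = log(l1/l2) + l2/l1 - 1.
log(6/4) = 0.405465.
4/6 = 0.666667.
KL = 0.405465 + 0.666667 - 1 = 0.0721

0.0721


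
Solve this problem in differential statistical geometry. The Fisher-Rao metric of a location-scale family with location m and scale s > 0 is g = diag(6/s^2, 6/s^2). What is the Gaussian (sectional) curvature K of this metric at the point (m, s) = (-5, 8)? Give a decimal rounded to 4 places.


The metric has the form g = (A dm^2 + B ds^2)/s^2 with A = 6, B = 6.
Substitute u = sqrt(A/B)*m: g = B*(du^2 + ds^2)/s^2, i.e. B times the
Poincare upper half-plane metric, which has constant Gaussian curvature -1.
Scaling a 2D metric by a constant c divides the Gaussian curvature by c,
so K = -1/B = -1/(6) = -0.1667 everywhere (the point (m, s) = (-5, 8) is irrelevant:
the curvature is constant).
The requested Gaussian curvature is K = -0.1667.

-0.1667


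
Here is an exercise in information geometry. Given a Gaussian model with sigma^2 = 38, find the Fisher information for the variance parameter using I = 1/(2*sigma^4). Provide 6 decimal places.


Fisher information for variance: I(sigma^2) = 1/(2*sigma^4).
sigma^2 = 38, so sigma^4 = 1444.
I = 1/(2*1444) = 1/2888 = 0.000346

0.000346


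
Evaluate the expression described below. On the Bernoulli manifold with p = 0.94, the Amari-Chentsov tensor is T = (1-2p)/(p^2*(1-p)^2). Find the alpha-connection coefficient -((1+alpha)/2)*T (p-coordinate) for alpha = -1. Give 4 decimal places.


Skewness (Amari-Chentsov) tensor: T = (1-2p)/(p^2*(1-p)^2).
p = 0.94, 1-2p = -0.88, p^2 = 0.8836, (1-p)^2 = 0.0036.
T = -0.88/(0.8836 * 0.0036) = -276.646044.
In the p-coordinate, Gamma^(alpha) = Gamma^(0) - (alpha/2)*T with Gamma^(0) = (1/2)*g'(p) = -T/2,
so Gamma^(alpha) = -((1+alpha)/2)*T.
alpha = -1, -(1+alpha)/2 = 0.0.
Gamma = 0.0 * -276.646044 = 0.0000

0.0000


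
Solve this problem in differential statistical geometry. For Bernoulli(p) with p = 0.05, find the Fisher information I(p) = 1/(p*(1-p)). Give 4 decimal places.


For Bernoulli(p), Fisher information is I(p) = 1/(p*(1-p)).
p = 0.05, 1-p = 0.95.
p*(1-p) = 0.0475.
I(p) = 1/0.0475 = 21.0526

21.0526


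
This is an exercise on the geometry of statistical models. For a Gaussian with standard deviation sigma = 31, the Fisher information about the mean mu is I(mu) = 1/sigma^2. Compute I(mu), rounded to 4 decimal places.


The Fisher information for the mean of a normal distribution is I(mu) = 1/sigma^2.
sigma = 31, so sigma^2 = 961.
I(mu) = 1/961 = 0.0010

0.0010


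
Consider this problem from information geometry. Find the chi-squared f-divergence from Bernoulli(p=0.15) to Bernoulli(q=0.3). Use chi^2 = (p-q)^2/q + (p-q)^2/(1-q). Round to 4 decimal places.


Chi-squared divergence between Bernoulli distributions:
chi^2 = (p-q)^2/q + (p-q)^2/(1-q).
p = 0.15, q = 0.3, p-q = -0.15.
(p-q)^2 = 0.0225.
term1 = 0.0225/0.3 = 0.075.
term2 = 0.0225/0.7 = 0.032143.
chi^2 = 0.075 + 0.032143 = 0.1071

0.1071


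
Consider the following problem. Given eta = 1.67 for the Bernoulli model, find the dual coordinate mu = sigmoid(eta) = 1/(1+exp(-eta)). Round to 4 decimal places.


Dual coordinate (expectation parameter) for Bernoulli:
mu = 1/(1+exp(-eta)).
eta = 1.67.
exp(-eta) = exp(-1.67) = 0.188247.
mu = 1/(1+0.188247) = 0.8416

0.8416


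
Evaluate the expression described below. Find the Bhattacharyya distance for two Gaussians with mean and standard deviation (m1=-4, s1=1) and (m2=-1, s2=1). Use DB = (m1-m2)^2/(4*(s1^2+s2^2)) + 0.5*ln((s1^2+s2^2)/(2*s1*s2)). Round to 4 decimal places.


Bhattacharyya distance between two Gaussians:
DB = (m1-m2)^2/(4*(s1^2+s2^2)) + (1/2)*ln((s1^2+s2^2)/(2*s1*s2)).
(m1-m2)^2 = (-3)^2 = 9.
s1^2+s2^2 = 1 + 1 = 2.
term1 = 9/8 = 1.125.
term2 = 0.5*ln(2/2.0) = 0.0.
DB = 1.125 + 0.0 = 1.1250

1.1250


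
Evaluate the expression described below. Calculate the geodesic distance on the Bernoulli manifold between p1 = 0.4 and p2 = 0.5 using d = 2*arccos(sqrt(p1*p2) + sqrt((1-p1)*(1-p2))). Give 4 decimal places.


Geodesic distance on Bernoulli manifold:
d(p1,p2) = 2*arccos(sqrt(p1*p2) + sqrt((1-p1)*(1-p2))).
sqrt(p1*p2) = sqrt(0.4*0.5) = 0.447214.
sqrt((1-p1)*(1-p2)) = sqrt(0.6*0.5) = 0.547723.
arg = 0.447214 + 0.547723 = 0.994936.
d = 2*arccos(0.994936) = 0.2014

0.2014


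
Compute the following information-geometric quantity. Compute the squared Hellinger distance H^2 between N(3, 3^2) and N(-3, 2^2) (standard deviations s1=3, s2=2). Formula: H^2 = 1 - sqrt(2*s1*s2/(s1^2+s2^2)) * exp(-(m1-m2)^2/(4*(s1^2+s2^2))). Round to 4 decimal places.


Squared Hellinger distance for Gaussians:
H^2 = 1 - sqrt(2*s1*s2/(s1^2+s2^2)) * exp(-(m1-m2)^2/(4*(s1^2+s2^2))).
s1^2 = 9, s2^2 = 4, s1^2+s2^2 = 13.
sqrt(2*3*2/(13)) = 0.960769.
(m1-m2)^2 = (6)^2 = 36.
exp(-36/(4*13)) = exp(-0.692308) = 0.50042.
H^2 = 1 - 0.960769*0.50042 = 0.5192

0.5192


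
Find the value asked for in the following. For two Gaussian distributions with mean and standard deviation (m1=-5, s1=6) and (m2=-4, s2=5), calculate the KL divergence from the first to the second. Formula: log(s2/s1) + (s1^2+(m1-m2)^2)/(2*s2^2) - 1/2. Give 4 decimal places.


KL divergence between normal distributions:
KL = log(s2/s1) + (s1^2 + (m1-m2)^2)/(2*s2^2) - 1/2.
log(5/6) = -0.182322.
(6^2 + (-5--4)^2)/(2*5^2) = (36 + 1)/50 = 0.74.
KL = -0.182322 + 0.74 - 0.5 = 0.0577

0.0577


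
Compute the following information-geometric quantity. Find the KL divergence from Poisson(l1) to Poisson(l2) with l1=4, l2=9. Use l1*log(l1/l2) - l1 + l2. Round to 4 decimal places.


KL divergence for Poisson:
KL = l1*log(l1/l2) - l1 + l2.
l1 = 4, l2 = 9.
log(4/9) = -0.81093.
l1*log(l1/l2) = 4 * -0.81093 = -3.243721.
KL = -3.243721 - 4 + 9 = 1.7563

1.7563


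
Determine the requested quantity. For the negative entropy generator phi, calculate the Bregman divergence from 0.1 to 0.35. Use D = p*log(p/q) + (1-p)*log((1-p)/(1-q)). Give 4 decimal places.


Bregman divergence with negative entropy generator:
D = p*log(p/q) + (1-p)*log((1-p)/(1-q)).
p = 0.1, q = 0.35.
p*log(p/q) = 0.1*log(0.1/0.35) = -0.125276.
(1-p)*log((1-p)/(1-q)) = 0.9*log(0.9/0.65) = 0.29288.
D = -0.125276 + 0.29288 = 0.1676

0.1676


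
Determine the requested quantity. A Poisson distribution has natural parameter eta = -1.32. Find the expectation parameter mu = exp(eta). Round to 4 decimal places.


Expectation parameter for Poisson exponential family:
mu = exp(eta).
eta = -1.32.
mu = exp(-1.32) = 0.2671

0.2671


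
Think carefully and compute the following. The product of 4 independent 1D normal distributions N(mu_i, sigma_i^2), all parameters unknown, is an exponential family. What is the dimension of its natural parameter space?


Exponential family dimension calculation:
Each univariate normal has two natural parameters (mu/sigma^2 and -1/(2 sigma^2)).
With 4 independent components, dim = 2 * 4 = 8.

8


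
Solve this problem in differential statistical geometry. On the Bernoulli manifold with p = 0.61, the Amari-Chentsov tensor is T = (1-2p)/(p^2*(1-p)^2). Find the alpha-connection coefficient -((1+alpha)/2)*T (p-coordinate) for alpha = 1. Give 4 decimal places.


Skewness (Amari-Chentsov) tensor: T = (1-2p)/(p^2*(1-p)^2).
p = 0.61, 1-2p = -0.22, p^2 = 0.3721, (1-p)^2 = 0.1521.
T = -0.22/(0.3721 * 0.1521) = -3.887172.
In the p-coordinate, Gamma^(alpha) = Gamma^(0) - (alpha/2)*T with Gamma^(0) = (1/2)*g'(p) = -T/2,
so Gamma^(alpha) = -((1+alpha)/2)*T.
alpha = 1, -(1+alpha)/2 = -1.0.
Gamma = -1.0 * -3.887172 = 3.8872

3.8872


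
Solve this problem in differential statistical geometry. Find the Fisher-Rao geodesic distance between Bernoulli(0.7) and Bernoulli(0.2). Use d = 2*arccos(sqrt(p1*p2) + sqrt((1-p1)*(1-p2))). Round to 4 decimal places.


Geodesic distance on Bernoulli manifold:
d(p1,p2) = 2*arccos(sqrt(p1*p2) + sqrt((1-p1)*(1-p2))).
sqrt(p1*p2) = sqrt(0.7*0.2) = 0.374166.
sqrt((1-p1)*(1-p2)) = sqrt(0.3*0.8) = 0.489898.
arg = 0.374166 + 0.489898 = 0.864064.
d = 2*arccos(0.864064) = 1.0550

1.0550


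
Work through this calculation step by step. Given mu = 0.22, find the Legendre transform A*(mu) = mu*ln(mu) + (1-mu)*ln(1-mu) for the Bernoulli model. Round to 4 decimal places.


Legendre transform for Bernoulli:
A*(mu) = mu*log(mu) + (1-mu)*log(1-mu).
mu = 0.22, 1-mu = 0.78.
mu*log(mu) = 0.22*log(0.22) = -0.333108.
(1-mu)*log(1-mu) = 0.78*log(0.78) = -0.1938.
A* = -0.333108 + -0.1938 = -0.5269

-0.5269


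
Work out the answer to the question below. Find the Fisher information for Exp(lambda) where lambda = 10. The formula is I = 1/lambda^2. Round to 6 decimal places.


Fisher information for exponential: I(lambda) = 1/lambda^2.
lambda = 10, lambda^2 = 100.
I = 1/100 = 0.010000

0.010000


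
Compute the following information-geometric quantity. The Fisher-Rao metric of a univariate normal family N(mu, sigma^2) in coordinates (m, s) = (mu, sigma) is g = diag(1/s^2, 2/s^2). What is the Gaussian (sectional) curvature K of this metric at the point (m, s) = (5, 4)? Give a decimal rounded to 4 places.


The metric has the form g = (A dm^2 + B ds^2)/s^2 with A = 1, B = 2.
Substitute u = sqrt(A/B)*m: g = B*(du^2 + ds^2)/s^2, i.e. B times the
Poincare upper half-plane metric, which has constant Gaussian curvature -1.
Scaling a 2D metric by a constant c divides the Gaussian curvature by c,
so K = -1/B = -1/(2) = -0.5000 everywhere (the point (m, s) = (5, 4) is irrelevant:
the curvature is constant).
The requested Gaussian curvature is K = -0.5000.

-0.5000


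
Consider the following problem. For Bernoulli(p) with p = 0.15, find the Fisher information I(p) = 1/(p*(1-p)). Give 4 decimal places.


For Bernoulli(p), Fisher information is I(p) = 1/(p*(1-p)).
p = 0.15, 1-p = 0.85.
p*(1-p) = 0.1275.
I(p) = 1/0.1275 = 7.8431

7.8431


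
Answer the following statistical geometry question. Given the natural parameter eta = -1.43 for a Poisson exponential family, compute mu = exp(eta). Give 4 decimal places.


Expectation parameter for Poisson exponential family:
mu = exp(eta).
eta = -1.43.
mu = exp(-1.43) = 0.2393

0.2393


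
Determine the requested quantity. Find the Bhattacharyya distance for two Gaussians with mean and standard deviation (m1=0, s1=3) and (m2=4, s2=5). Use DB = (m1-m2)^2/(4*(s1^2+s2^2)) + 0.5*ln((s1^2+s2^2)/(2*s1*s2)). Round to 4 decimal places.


Bhattacharyya distance between two Gaussians:
DB = (m1-m2)^2/(4*(s1^2+s2^2)) + (1/2)*ln((s1^2+s2^2)/(2*s1*s2)).
(m1-m2)^2 = (-4)^2 = 16.
s1^2+s2^2 = 9 + 25 = 34.
term1 = 16/136 = 0.117647.
term2 = 0.5*ln(34/30.0) = 0.062582.
DB = 0.117647 + 0.062582 = 0.1802

0.1802


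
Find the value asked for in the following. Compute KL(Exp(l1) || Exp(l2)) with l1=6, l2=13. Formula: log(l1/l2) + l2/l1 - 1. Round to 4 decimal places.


KL divergence for exponential family:
KL = log(l1/l2) + l2/l1 - 1.
log(6/13) = -0.77319.
13/6 = 2.166667.
KL = -0.77319 + 2.166667 - 1 = 0.3935

0.3935


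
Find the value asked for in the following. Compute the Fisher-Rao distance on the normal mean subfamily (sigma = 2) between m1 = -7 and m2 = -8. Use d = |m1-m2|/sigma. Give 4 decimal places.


On the fixed-variance normal subfamily, geodesic distance = |m1-m2|/sigma.
|-7 - -8| = 1.
sigma = 2.
d = 1/2 = 0.5000

0.5000


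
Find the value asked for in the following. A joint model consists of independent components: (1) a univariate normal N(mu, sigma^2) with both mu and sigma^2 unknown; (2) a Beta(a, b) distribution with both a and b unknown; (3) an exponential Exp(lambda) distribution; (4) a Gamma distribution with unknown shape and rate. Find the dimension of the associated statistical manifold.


The dimension of a statistical manifold equals the number of free
(independent) real parameters of the model. For a product of independent
blocks the parameter counts add.
- normal (mu, sigma^2): 2.
- Beta (a, b): 2.
- exponential (lambda): 1.
- Gamma (shape, rate): 2.
Total = 2 + 2 + 1 + 2 = 7.
Dimension = 7

7


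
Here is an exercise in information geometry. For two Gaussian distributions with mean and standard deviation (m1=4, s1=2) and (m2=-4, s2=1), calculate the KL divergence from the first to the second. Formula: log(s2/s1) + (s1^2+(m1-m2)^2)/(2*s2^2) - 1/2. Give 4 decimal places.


KL divergence between normal distributions:
KL = log(s2/s1) + (s1^2 + (m1-m2)^2)/(2*s2^2) - 1/2.
log(1/2) = -0.693147.
(2^2 + (4--4)^2)/(2*1^2) = (4 + 64)/2 = 34.0.
KL = -0.693147 + 34.0 - 0.5 = 32.8069

32.8069


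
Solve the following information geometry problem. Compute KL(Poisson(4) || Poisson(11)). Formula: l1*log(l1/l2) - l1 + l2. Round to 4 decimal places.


KL divergence for Poisson:
KL = l1*log(l1/l2) - l1 + l2.
l1 = 4, l2 = 11.
log(4/11) = -1.011601.
l1*log(l1/l2) = 4 * -1.011601 = -4.046404.
KL = -4.046404 - 4 + 11 = 2.9536

2.9536


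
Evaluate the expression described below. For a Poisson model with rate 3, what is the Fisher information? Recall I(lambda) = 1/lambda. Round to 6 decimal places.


Fisher information for Poisson: I(lambda) = 1/lambda.
lambda = 3.
I(lambda) = 1/3 = 0.333333

0.333333


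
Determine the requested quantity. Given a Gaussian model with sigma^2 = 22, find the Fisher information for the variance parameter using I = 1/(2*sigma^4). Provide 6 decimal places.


Fisher information for variance: I(sigma^2) = 1/(2*sigma^4).
sigma^2 = 22, so sigma^4 = 484.
I = 1/(2*484) = 1/968 = 0.001033

0.001033


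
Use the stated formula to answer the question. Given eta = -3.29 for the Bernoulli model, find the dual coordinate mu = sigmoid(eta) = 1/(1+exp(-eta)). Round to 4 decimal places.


Dual coordinate (expectation parameter) for Bernoulli:
mu = 1/(1+exp(-eta)).
eta = -3.29.
exp(-eta) = exp(3.29) = 26.842864.
mu = 1/(1+26.842864) = 0.0359

0.0359


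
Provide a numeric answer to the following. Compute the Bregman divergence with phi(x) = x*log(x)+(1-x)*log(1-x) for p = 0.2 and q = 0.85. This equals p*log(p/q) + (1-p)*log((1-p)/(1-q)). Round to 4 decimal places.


Bregman divergence with negative entropy generator:
D = p*log(p/q) + (1-p)*log((1-p)/(1-q)).
p = 0.2, q = 0.85.
p*log(p/q) = 0.2*log(0.2/0.85) = -0.289384.
(1-p)*log((1-p)/(1-q)) = 0.8*log(0.8/0.15) = 1.339181.
D = -0.289384 + 1.339181 = 1.0498

1.0498


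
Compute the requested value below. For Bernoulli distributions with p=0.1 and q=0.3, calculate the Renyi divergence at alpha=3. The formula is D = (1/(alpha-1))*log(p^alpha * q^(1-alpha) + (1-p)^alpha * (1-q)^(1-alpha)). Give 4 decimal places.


Renyi divergence of order alpha between Bernoulli distributions:
D = (1/(alpha-1))*log(p^alpha * q^(1-alpha) + (1-p)^alpha * (1-q)^(1-alpha)).
alpha = 3, p = 0.1, q = 0.3.
p^alpha * q^(1-alpha) = 0.1^3 * 0.3^-2 = 0.011111.
(1-p)^alpha * (1-q)^(1-alpha) = 0.9^3 * 0.7^-2 = 1.487755.
sum = 0.011111 + 1.487755 = 1.498866.
D = (1/2)*log(1.498866) = 0.2024

0.2024


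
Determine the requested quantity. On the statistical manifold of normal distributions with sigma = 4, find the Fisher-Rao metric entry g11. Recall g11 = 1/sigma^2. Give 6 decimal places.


For the 2-parameter normal family, the Fisher metric has:
  g11 = 1/sigma^2, g22 = 2/sigma^2.
sigma = 4, sigma^2 = 16.
g11 = 0.062500

0.062500


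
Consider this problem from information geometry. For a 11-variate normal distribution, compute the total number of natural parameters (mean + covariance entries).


Exponential family dimension calculation:
For 11-dim MVN: mean has 11 params, covariance has 11*12/2 = 66 unique entries.
Total dim = 11 + 66 = 77.

77


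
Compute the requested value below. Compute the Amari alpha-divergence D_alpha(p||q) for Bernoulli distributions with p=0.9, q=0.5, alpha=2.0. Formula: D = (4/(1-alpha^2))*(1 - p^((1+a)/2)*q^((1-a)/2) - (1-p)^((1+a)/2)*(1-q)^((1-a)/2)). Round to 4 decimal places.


Amari alpha-divergence:
D = (4/(1-alpha^2))*(1 - p^((1+a)/2)*q^((1-a)/2) - (1-p)^((1+a)/2)*(1-q)^((1-a)/2)).
alpha = 2.0, p = 0.9, q = 0.5.
e1 = (1+alpha)/2 = 1.5, e2 = (1-alpha)/2 = -0.5.
t1 = p^e1 * q^e2 = 0.9^1.5 * 0.5^-0.5 = 1.207477.
t2 = (1-p)^e1 * (1-q)^e2 = 0.1^1.5 * 0.5^-0.5 = 0.044721.
4/(1-alpha^2) = -1.333333.
D = -1.333333*(1 - 1.207477 - 0.044721) = 0.3363

0.3363


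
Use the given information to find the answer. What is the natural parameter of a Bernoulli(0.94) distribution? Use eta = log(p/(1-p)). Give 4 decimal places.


Natural parameter for Bernoulli: eta = log(p/(1-p)).
p = 0.94, 1-p = 0.06.
p/(1-p) = 15.666667.
eta = log(15.666667) = 2.7515

2.7515


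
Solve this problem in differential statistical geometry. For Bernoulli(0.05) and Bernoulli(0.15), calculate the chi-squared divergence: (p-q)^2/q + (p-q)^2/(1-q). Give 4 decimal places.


Chi-squared divergence between Bernoulli distributions:
chi^2 = (p-q)^2/q + (p-q)^2/(1-q).
p = 0.05, q = 0.15, p-q = -0.1.
(p-q)^2 = 0.01.
term1 = 0.01/0.15 = 0.066667.
term2 = 0.01/0.85 = 0.011765.
chi^2 = 0.066667 + 0.011765 = 0.0784

0.0784


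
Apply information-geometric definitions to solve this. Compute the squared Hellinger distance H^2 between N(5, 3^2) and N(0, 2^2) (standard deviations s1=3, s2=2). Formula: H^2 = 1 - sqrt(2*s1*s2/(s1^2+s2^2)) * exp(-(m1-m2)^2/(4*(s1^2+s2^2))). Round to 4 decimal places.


Squared Hellinger distance for Gaussians:
H^2 = 1 - sqrt(2*s1*s2/(s1^2+s2^2)) * exp(-(m1-m2)^2/(4*(s1^2+s2^2))).
s1^2 = 9, s2^2 = 4, s1^2+s2^2 = 13.
sqrt(2*3*2/(13)) = 0.960769.
(m1-m2)^2 = (5)^2 = 25.
exp(-25/(4*13)) = exp(-0.480769) = 0.618308.
H^2 = 1 - 0.960769*0.618308 = 0.4059

0.4059


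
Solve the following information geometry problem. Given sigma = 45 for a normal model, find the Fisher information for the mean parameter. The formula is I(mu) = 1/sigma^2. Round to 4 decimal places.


The Fisher information for the mean of a normal distribution is I(mu) = 1/sigma^2.
sigma = 45, so sigma^2 = 2025.
I(mu) = 1/2025 = 0.0005

0.0005


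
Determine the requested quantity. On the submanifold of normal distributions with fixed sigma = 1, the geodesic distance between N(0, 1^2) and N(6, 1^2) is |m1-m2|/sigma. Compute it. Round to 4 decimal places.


On the fixed-variance normal subfamily, geodesic distance = |m1-m2|/sigma.
|0 - 6| = 6.
sigma = 1.
d = 6/1 = 6.0000

6.0000


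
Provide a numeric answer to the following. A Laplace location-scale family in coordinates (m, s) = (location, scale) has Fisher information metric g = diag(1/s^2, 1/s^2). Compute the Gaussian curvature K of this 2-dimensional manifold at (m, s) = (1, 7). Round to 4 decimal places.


The metric has the form g = (A dm^2 + B ds^2)/s^2 with A = 1, B = 1.
Substitute u = sqrt(A/B)*m: g = B*(du^2 + ds^2)/s^2, i.e. B times the
Poincare upper half-plane metric, which has constant Gaussian curvature -1.
Scaling a 2D metric by a constant c divides the Gaussian curvature by c,
so K = -1/B = -1/(1) = -1.0000 everywhere (the point (m, s) = (1, 7) is irrelevant:
the curvature is constant).
The requested Gaussian curvature is K = -1.0000.

-1.0000


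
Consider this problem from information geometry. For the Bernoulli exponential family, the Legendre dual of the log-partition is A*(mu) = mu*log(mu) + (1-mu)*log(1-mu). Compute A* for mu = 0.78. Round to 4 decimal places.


Legendre transform for Bernoulli:
A*(mu) = mu*log(mu) + (1-mu)*log(1-mu).
mu = 0.78, 1-mu = 0.22.
mu*log(mu) = 0.78*log(0.78) = -0.1938.
(1-mu)*log(1-mu) = 0.22*log(0.22) = -0.333108.
A* = -0.1938 + -0.333108 = -0.5269

-0.5269


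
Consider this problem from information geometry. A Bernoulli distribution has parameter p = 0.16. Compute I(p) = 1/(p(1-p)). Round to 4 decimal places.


For Bernoulli(p), Fisher information is I(p) = 1/(p*(1-p)).
p = 0.16, 1-p = 0.84.
p*(1-p) = 0.1344.
I(p) = 1/0.1344 = 7.4405

7.4405


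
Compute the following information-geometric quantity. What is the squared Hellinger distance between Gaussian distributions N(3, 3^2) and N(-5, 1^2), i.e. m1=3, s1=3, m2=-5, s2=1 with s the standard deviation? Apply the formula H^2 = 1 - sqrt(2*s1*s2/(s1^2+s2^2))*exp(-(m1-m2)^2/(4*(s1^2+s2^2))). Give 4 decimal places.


Squared Hellinger distance for Gaussians:
H^2 = 1 - sqrt(2*s1*s2/(s1^2+s2^2)) * exp(-(m1-m2)^2/(4*(s1^2+s2^2))).
s1^2 = 9, s2^2 = 1, s1^2+s2^2 = 10.
sqrt(2*3*1/(10)) = 0.774597.
(m1-m2)^2 = (8)^2 = 64.
exp(-64/(4*10)) = exp(-1.6) = 0.201897.
H^2 = 1 - 0.774597*0.201897 = 0.8436

0.8436


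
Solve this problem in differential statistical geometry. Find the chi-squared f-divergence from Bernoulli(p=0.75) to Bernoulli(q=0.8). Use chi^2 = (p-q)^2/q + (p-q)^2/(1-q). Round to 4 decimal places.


Chi-squared divergence between Bernoulli distributions:
chi^2 = (p-q)^2/q + (p-q)^2/(1-q).
p = 0.75, q = 0.8, p-q = -0.05.
(p-q)^2 = 0.0025.
term1 = 0.0025/0.8 = 0.003125.
term2 = 0.0025/0.2 = 0.0125.
chi^2 = 0.003125 + 0.0125 = 0.0156

0.0156


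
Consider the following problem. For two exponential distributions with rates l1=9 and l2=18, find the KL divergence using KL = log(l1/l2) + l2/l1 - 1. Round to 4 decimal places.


KL divergence for exponential family:
KL = log(l1/l2) + l2/l1 - 1.
log(9/18) = -0.693147.
18/9 = 2.0.
KL = -0.693147 + 2.0 - 1 = 0.3069

0.3069


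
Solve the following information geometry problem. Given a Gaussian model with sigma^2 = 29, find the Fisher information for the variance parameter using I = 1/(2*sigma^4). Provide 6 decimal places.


Fisher information for variance: I(sigma^2) = 1/(2*sigma^4).
sigma^2 = 29, so sigma^4 = 841.
I = 1/(2*841) = 1/1682 = 0.000595

0.000595


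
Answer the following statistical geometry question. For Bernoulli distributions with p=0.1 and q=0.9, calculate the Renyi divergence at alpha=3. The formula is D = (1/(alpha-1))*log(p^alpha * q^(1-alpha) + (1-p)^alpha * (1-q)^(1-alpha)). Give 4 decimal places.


Renyi divergence of order alpha between Bernoulli distributions:
D = (1/(alpha-1))*log(p^alpha * q^(1-alpha) + (1-p)^alpha * (1-q)^(1-alpha)).
alpha = 3, p = 0.1, q = 0.9.
p^alpha * q^(1-alpha) = 0.1^3 * 0.9^-2 = 0.001235.
(1-p)^alpha * (1-q)^(1-alpha) = 0.9^3 * 0.1^-2 = 72.9.
sum = 0.001235 + 72.9 = 72.901235.
D = (1/2)*log(72.901235) = 2.1446

2.1446


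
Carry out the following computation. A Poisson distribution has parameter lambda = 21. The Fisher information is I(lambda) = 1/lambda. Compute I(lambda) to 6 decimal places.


Fisher information for Poisson: I(lambda) = 1/lambda.
lambda = 21.
I(lambda) = 1/21 = 0.047619

0.047619


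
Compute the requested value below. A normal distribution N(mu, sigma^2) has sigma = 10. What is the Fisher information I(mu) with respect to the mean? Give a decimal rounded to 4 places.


The Fisher information for the mean of a normal distribution is I(mu) = 1/sigma^2.
sigma = 10, so sigma^2 = 100.
I(mu) = 1/100 = 0.0100

0.0100


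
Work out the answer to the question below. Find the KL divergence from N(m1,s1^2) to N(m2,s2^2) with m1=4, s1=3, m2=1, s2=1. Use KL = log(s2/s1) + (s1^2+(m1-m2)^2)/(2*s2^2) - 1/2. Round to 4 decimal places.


KL divergence between normal distributions:
KL = log(s2/s1) + (s1^2 + (m1-m2)^2)/(2*s2^2) - 1/2.
log(1/3) = -1.098612.
(3^2 + (4-1)^2)/(2*1^2) = (9 + 9)/2 = 9.0.
KL = -1.098612 + 9.0 - 0.5 = 7.4014

7.4014


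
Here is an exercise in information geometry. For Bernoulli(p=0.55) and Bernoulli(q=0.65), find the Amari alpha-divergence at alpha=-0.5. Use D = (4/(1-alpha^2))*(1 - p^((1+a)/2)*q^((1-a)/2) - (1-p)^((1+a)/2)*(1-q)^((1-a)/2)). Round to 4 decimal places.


Amari alpha-divergence:
D = (4/(1-alpha^2))*(1 - p^((1+a)/2)*q^((1-a)/2) - (1-p)^((1+a)/2)*(1-q)^((1-a)/2)).
alpha = -0.5, p = 0.55, q = 0.65.
e1 = (1+alpha)/2 = 0.25, e2 = (1-alpha)/2 = 0.75.
t1 = p^e1 * q^e2 = 0.55^0.25 * 0.65^0.75 = 0.623413.
t2 = (1-p)^e1 * (1-q)^e2 = 0.45^0.25 * 0.35^0.75 = 0.372696.
4/(1-alpha^2) = 5.333333.
D = 5.333333*(1 - 0.623413 - 0.372696) = 0.0208

0.0208


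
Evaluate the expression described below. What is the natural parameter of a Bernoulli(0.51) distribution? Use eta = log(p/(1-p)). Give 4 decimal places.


Natural parameter for Bernoulli: eta = log(p/(1-p)).
p = 0.51, 1-p = 0.49.
p/(1-p) = 1.040816.
eta = log(1.040816) = 0.0400

0.0400


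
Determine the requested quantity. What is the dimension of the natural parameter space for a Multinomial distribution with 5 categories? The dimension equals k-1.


Exponential family dimension calculation:
For Multinomial with k=5 categories, dim = k-1 = 4.

4


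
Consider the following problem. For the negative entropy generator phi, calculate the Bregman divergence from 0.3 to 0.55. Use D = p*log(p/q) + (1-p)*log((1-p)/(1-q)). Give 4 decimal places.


Bregman divergence with negative entropy generator:
D = p*log(p/q) + (1-p)*log((1-p)/(1-q)).
p = 0.3, q = 0.55.
p*log(p/q) = 0.3*log(0.3/0.55) = -0.181841.
(1-p)*log((1-p)/(1-q)) = 0.7*log(0.7/0.45) = 0.309283.
D = -0.181841 + 0.309283 = 0.1274

0.1274


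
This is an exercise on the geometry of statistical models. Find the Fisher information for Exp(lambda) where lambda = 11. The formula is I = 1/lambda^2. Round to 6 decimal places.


Fisher information for exponential: I(lambda) = 1/lambda^2.
lambda = 11, lambda^2 = 121.
I = 1/121 = 0.008264

0.008264


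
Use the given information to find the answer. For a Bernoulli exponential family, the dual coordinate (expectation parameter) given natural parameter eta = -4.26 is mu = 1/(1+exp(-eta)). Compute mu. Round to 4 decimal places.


Dual coordinate (expectation parameter) for Bernoulli:
mu = 1/(1+exp(-eta)).
eta = -4.26.
exp(-eta) = exp(4.26) = 70.809983.
mu = 1/(1+70.809983) = 0.0139

0.0139


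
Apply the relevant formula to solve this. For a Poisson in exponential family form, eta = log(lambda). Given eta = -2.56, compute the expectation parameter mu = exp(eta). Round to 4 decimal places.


Expectation parameter for Poisson exponential family:
mu = exp(eta).
eta = -2.56.
mu = exp(-2.56) = 0.0773

0.0773


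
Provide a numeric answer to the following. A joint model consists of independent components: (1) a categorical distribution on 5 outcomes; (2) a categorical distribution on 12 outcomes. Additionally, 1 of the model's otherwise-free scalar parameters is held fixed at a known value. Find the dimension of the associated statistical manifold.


The dimension of a statistical manifold equals the number of free
(independent) real parameters of the model. For a product of independent
blocks the parameter counts add.
- categorical on 5 outcomes (probabilities sum to 1): 5-1 = 4.
- categorical on 12 outcomes (probabilities sum to 1): 12-1 = 11.
Total = 4 + 11 = 15.
1 parameter(s) fixed at known values: 15 - 1 = 14.
Dimension = 14

14


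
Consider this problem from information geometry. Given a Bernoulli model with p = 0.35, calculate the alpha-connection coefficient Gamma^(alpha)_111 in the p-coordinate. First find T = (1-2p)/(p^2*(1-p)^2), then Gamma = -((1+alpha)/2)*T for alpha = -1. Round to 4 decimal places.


Skewness (Amari-Chentsov) tensor: T = (1-2p)/(p^2*(1-p)^2).
p = 0.35, 1-2p = 0.3, p^2 = 0.1225, (1-p)^2 = 0.4225.
T = 0.3/(0.1225 * 0.4225) = 5.796401.
In the p-coordinate, Gamma^(alpha) = Gamma^(0) - (alpha/2)*T with Gamma^(0) = (1/2)*g'(p) = -T/2,
so Gamma^(alpha) = -((1+alpha)/2)*T.
alpha = -1, -(1+alpha)/2 = 0.0.
Gamma = 0.0 * 5.796401 = 0.0000

0.0000


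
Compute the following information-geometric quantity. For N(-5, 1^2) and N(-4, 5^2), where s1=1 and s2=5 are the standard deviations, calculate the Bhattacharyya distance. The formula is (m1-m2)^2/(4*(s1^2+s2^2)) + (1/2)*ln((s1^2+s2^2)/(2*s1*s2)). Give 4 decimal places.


Bhattacharyya distance between two Gaussians:
DB = (m1-m2)^2/(4*(s1^2+s2^2)) + (1/2)*ln((s1^2+s2^2)/(2*s1*s2)).
(m1-m2)^2 = (-1)^2 = 1.
s1^2+s2^2 = 1 + 25 = 26.
term1 = 1/104 = 0.009615.
term2 = 0.5*ln(26/10.0) = 0.477756.
DB = 0.009615 + 0.477756 = 0.4874

0.4874


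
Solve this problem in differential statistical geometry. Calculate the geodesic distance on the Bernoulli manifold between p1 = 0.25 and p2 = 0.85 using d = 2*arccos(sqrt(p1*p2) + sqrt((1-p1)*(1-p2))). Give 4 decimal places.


Geodesic distance on Bernoulli manifold:
d(p1,p2) = 2*arccos(sqrt(p1*p2) + sqrt((1-p1)*(1-p2))).
sqrt(p1*p2) = sqrt(0.25*0.85) = 0.460977.
sqrt((1-p1)*(1-p2)) = sqrt(0.75*0.15) = 0.33541.
arg = 0.460977 + 0.33541 = 0.796387.
d = 2*arccos(0.796387) = 1.2990

1.2990


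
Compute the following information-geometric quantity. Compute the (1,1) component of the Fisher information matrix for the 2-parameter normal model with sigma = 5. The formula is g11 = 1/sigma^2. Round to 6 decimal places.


For the 2-parameter normal family, the Fisher metric has:
  g11 = 1/sigma^2, g22 = 2/sigma^2.
sigma = 5, sigma^2 = 25.
g11 = 0.040000

0.040000
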